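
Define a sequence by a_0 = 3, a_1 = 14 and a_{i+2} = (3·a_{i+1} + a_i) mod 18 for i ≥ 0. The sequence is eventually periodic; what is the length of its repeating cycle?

a_0 = 3; a_1 = 14; a_2 = 9; a_3 = 5; a_4 = 6; a_5 = 5; a_6 = 3; a_7 = 14.
Since (a_6, a_7) = (a_0, a_1) = (3, 14) (two consecutive terms determine the rest), the sequence is periodic with period 6.

6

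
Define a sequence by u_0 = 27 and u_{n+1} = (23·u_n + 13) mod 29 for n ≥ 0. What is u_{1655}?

23

u_0 = 27,  u_1 = 25,  u_2 = 8,  u_3 = 23,  u_4 = 20,  u_5 = 9,  u_6 = 17,  u_7 = 27.
The sequence repeats with period 7.
So u_{1655} = u_{0 + ((1655-0) mod 7)} = u_3 = 23.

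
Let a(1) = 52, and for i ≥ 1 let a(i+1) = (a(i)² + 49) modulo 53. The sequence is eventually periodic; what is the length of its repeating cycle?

3

We have a(1) = 52, a(2) = 50, a(3) = 5, a(4) = 21, a(5) = 13, a(6) = 6, a(7) = 32, a(8) = 13.
Since a(8) = a(5) = 13, the sequence is eventually periodic: after a pre-period of length 4 it cycles with period 3.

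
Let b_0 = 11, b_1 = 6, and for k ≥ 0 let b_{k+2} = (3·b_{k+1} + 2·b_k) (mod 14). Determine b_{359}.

10

Computing terms: b_0 = 11; b_1 = 6; b_2 = 12; b_3 = 6; b_4 = 0; b_5 = 12; b_6 = 8; b_7 = 6; b_8 = 6; b_9 = 2; b_{10} = 4; b_{11} = 2; b_{12} = 0; b_{13} = 4; b_{14} = 12; b_{15} = 2; b_{16} = 2; b_{17} = 10; b_{18} = 6; b_{19} = 10; b_{20} = 0; b_{21} = 6; b_{22} = 4; b_{23} = 10; b_{24} = 10; b_{25} = 8; b_{26} = 2; b_{27} = 8; b_{28} = 0; b_{29} = 2; b_{30} = 6; b_{31} = 8; b_{32} = 8; b_{33} = 12; b_{34} = 10; b_{35} = 12; b_{36} = 0; b_{37} = 10; b_{38} = 2; b_{39} = 12; b_{40} = 12; b_{41} = 4; b_{42} = 8; b_{43} = 4; b_{44} = 0; b_{45} = 8; b_{46} = 10; b_{47} = 4; b_{48} = 4; b_{49} = 6; b_{50} = 12.
Since (b_{49}, b_{50}) = (b_1, b_2) = (6, 12) (two consecutive terms determine the rest), the sequence is eventually periodic: after a pre-period of length 1 it cycles with period 48.
For k ≥ 1, b_k depends only on (k - 1) mod 48. (359 - 1) mod 48 = 22, so b_{359} = b_{23} = 10.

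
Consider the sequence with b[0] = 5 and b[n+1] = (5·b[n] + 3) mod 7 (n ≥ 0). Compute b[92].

We have b[0] = 5, b[1] = 0, b[2] = 3, b[3] = 4, b[4] = 2, b[5] = 6, b[6] = 5.
Since b[6] = b[0] = 5, the sequence is periodic with period 6.
(92 - 0) mod 6 = 2, so b[92] = b[2] = 3.

3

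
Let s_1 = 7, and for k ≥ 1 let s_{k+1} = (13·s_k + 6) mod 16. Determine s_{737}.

Listing terms: s_1 = 7,  s_2 = 1,  s_3 = 3,  s_4 = 13,  s_5 = 15,  s_6 = 9,  s_7 = 11,  s_8 = 5,  s_9 = 7.
The sequence repeats with period 8.
So s_{737} = s_{1 + ((737-1) mod 8)} = s_1 = 7.

7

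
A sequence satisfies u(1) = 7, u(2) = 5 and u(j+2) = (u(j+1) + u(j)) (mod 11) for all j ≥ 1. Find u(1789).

Computing terms: u(1) = 7,  u(2) = 5,  u(3) = 1,  u(4) = 6,  u(5) = 7,  u(6) = 2,  u(7) = 9,  u(8) = 0,  u(9) = 9,  u(10) = 9,  u(11) = 7,  u(12) = 5.
Since (u(11), u(12)) = (u(1), u(2)) = (7, 5) (two consecutive terms determine the rest), the sequence is periodic with period 10.
So u(1789) = u(1 + ((1789-1) mod 10)) = u(9) = 9.

9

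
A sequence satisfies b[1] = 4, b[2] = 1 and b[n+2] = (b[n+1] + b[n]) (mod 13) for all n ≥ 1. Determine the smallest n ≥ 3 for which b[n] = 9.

Computing terms: b[1] = 4,  b[2] = 1,  b[3] = 5,  b[4] = 6,  b[5] = 11,  b[6] = 4,  b[7] = 2,  b[8] = 6,  b[9] = 8,  b[10] = 1,  b[11] = 9,  b[12] = 10,  b[13] = 6,  b[14] = 3,  b[15] = 9,  b[16] = 12,  b[17] = 8,  b[18] = 7,  b[19] = 2,  b[20] = 9,  b[21] = 11,  b[22] = 7,  b[23] = 5,  b[24] = 12,  b[25] = 4,  b[26] = 3,  b[27] = 7,  b[28] = 10,  b[29] = 4,  b[30] = 1.
Since (b[29], b[30]) = (b[1], b[2]) = (4, 1) (two consecutive terms determine the rest), the sequence is periodic with period 28.
The value 9 first appears (with n ≥ 3) at b[11].

11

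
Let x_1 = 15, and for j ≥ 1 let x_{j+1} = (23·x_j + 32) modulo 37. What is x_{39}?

8

x_1 = 15,  x_2 = 7,  x_3 = 8,  x_4 = 31,  x_5 = 5,  x_6 = 36,  x_7 = 9,  x_8 = 17,  x_9 = 16,  x_{10} = 30,  x_{11} = 19,  x_{12} = 25,  x_{13} = 15.
The sequence repeats with period 12.
So x_{39} = x_{1 + ((39-1) mod 12)} = x_3 = 8.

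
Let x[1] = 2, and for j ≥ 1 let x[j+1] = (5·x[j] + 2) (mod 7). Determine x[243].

6

Computing terms: x[1] = 2,  x[2] = 5,  x[3] = 6,  x[4] = 4,  x[5] = 1,  x[6] = 0,  x[7] = 2.
The sequence repeats with period 6.
So x[243] = x[1 + ((243-1) mod 6)] = x[3] = 6.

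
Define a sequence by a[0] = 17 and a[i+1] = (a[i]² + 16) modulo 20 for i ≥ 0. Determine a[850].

Listing terms: a[0] = 17; a[1] = 5; a[2] = 1; a[3] = 17.
Since a[3] = a[0] = 17, the sequence is periodic with period 3.
(850 - 0) mod 3 = 1, so a[850] = a[1] = 5.

5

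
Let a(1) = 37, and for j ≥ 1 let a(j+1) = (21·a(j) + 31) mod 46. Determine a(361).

29

Computing terms: a(1) = 37, a(2) = 26, a(3) = 25, a(4) = 4, a(5) = 23, a(6) = 8, a(7) = 15, a(8) = 24, a(9) = 29, a(10) = 42, a(11) = 39, a(12) = 22, a(13) = 33, a(14) = 34, a(15) = 9, a(16) = 36, a(17) = 5, a(18) = 44, a(19) = 35, a(20) = 30, a(21) = 17, a(22) = 20, a(23) = 37.
The sequence repeats with period 22.
(361 - 1) mod 22 = 8, so a(361) = a(9) = 29.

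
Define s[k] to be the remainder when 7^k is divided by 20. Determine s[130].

9

Listing terms: s[0] = 1, s[1] = 7, s[2] = 9, s[3] = 3, s[4] = 1.
Since s[4] = s[0] = 1, the sequence is periodic with period 4.
So s[130] = s[0 + ((130-0) mod 4)] = s[2] = 9.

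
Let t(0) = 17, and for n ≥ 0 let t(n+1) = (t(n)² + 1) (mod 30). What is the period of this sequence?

t(0) = 17, t(1) = 20, t(2) = 11, t(3) = 2, t(4) = 5, t(5) = 26, t(6) = 17.
Since t(6) = t(0) = 17, the sequence is periodic with period 6.

6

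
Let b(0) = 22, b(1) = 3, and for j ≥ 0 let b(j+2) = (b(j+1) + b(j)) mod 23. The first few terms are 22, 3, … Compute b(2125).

We have b(0) = 22; b(1) = 3; b(2) = 2; b(3) = 5; b(4) = 7; b(5) = 12; b(6) = 19; b(7) = 8; b(8) = 4; b(9) = 12; b(10) = 16; b(11) = 5; b(12) = 21; b(13) = 3; b(14) = 1; b(15) = 4; b(16) = 5; b(17) = 9; b(18) = 14; b(19) = 0; b(20) = 14; b(21) = 14; b(22) = 5; b(23) = 19; b(24) = 1; b(25) = 20; b(26) = 21; b(27) = 18; b(28) = 16; b(29) = 11; b(30) = 4; b(31) = 15; b(32) = 19; b(33) = 11; b(34) = 7; b(35) = 18; b(36) = 2; b(37) = 20; b(38) = 22; b(39) = 19; b(40) = 18; b(41) = 14; b(42) = 9; b(43) = 0; b(44) = 9; b(45) = 9; b(46) = 18; b(47) = 4; b(48) = 22; b(49) = 3.
Since (b(48), b(49)) = (b(0), b(1)) = (22, 3) (two consecutive terms determine the rest), the sequence is periodic with period 48.
So b(2125) = b(0 + ((2125-0) mod 48)) = b(13) = 3.

3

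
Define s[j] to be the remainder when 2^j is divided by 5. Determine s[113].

Computing terms: s[0] = 1; s[1] = 2; s[2] = 4; s[3] = 3; s[4] = 1.
The sequence repeats with period 4.
So s[113] = s[0 + ((113-0) mod 4)] = s[1] = 2.

2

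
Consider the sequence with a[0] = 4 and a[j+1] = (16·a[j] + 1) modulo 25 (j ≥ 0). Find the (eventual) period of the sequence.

a[0] = 4,  a[1] = 15,  a[2] = 16,  a[3] = 7,  a[4] = 13,  a[5] = 9,  a[6] = 20,  a[7] = 21,  a[8] = 12,  a[9] = 18,  a[10] = 14,  a[11] = 0,  a[12] = 1,  a[13] = 17,  a[14] = 23,  a[15] = 19,  a[16] = 5,  a[17] = 6,  a[18] = 22,  a[19] = 3,  a[20] = 24,  a[21] = 10,  a[22] = 11,  a[23] = 2,  a[24] = 8,  a[25] = 4.
The sequence repeats with period 25.

25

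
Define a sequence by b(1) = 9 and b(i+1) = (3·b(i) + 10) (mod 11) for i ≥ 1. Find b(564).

10

b(1) = 9,  b(2) = 4,  b(3) = 0,  b(4) = 10,  b(5) = 7,  b(6) = 9.
The sequence repeats with period 5.
(564 - 1) mod 5 = 3, so b(564) = b(4) = 10.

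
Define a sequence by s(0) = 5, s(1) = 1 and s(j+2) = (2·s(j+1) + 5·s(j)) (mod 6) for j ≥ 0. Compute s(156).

5

s(0) = 5, s(1) = 1, s(2) = 3, s(3) = 5, s(4) = 1.
Since (s(3), s(4)) = (s(0), s(1)) = (5, 1) (two consecutive terms determine the rest), the sequence is periodic with period 3.
(156 - 0) mod 3 = 0, so s(156) = s(0) = 5.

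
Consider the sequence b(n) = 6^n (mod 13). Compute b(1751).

We have b(0) = 1; b(1) = 6; b(2) = 10; b(3) = 8; b(4) = 9; b(5) = 2; b(6) = 12; b(7) = 7; b(8) = 3; b(9) = 5; b(10) = 4; b(11) = 11; b(12) = 1.
The sequence repeats with period 12.
So b(1751) = b(0 + ((1751-0) mod 12)) = b(11) = 11.

11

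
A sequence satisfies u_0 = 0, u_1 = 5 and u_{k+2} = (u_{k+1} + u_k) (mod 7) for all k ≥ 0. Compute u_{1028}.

1

Listing terms: u_0 = 0; u_1 = 5; u_2 = 5; u_3 = 3; u_4 = 1; u_5 = 4; u_6 = 5; u_7 = 2; u_8 = 0; u_9 = 2; u_{10} = 2; u_{11} = 4; u_{12} = 6; u_{13} = 3; u_{14} = 2; u_{15} = 5; u_{16} = 0; u_{17} = 5.
Since (u_{16}, u_{17}) = (u_0, u_1) = (0, 5) (two consecutive terms determine the rest), the sequence is periodic with period 16.
(1028 - 0) mod 16 = 4, so u_{1028} = u_4 = 1.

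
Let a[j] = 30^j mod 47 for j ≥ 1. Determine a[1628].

Computing terms: a[1] = 30,  a[2] = 7,  a[3] = 22,  a[4] = 2,  a[5] = 13,  a[6] = 14,  a[7] = 44,  a[8] = 4,  a[9] = 26,  a[10] = 28,  a[11] = 41,  a[12] = 8,  a[13] = 5,  a[14] = 9,  a[15] = 35,  a[16] = 16,  a[17] = 10,  a[18] = 18,  a[19] = 23,  a[20] = 32,  a[21] = 20,  a[22] = 36,  a[23] = 46,  a[24] = 17,  a[25] = 40,  a[26] = 25,  a[27] = 45,  a[28] = 34,  a[29] = 33,  a[30] = 3,  a[31] = 43,  a[32] = 21,  a[33] = 19,  a[34] = 6,  a[35] = 39,  a[36] = 42,  a[37] = 38,  a[38] = 12,  a[39] = 31,  a[40] = 37,  a[41] = 29,  a[42] = 24,  a[43] = 15,  a[44] = 27,  a[45] = 11,  a[46] = 1,  a[47] = 30.
Since a[47] = a[1] = 30, the sequence is periodic with period 46.
So a[1628] = a[1 + ((1628-1) mod 46)] = a[18] = 18.

18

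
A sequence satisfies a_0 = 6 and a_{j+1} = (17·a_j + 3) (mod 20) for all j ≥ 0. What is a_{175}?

19

Listing terms: a_0 = 6, a_1 = 5, a_2 = 8, a_3 = 19, a_4 = 6.
The sequence repeats with period 4.
(175 - 0) mod 4 = 3, so a_{175} = a_3 = 19.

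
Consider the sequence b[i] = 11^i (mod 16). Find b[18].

b[0] = 1, b[1] = 11, b[2] = 9, b[3] = 3, b[4] = 1.
The sequence repeats with period 4.
(18 - 0) mod 4 = 2, so b[18] = b[2] = 9.

9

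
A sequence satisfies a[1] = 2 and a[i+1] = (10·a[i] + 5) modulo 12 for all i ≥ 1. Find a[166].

Listing terms: a[1] = 2,  a[2] = 1,  a[3] = 3,  a[4] = 11,  a[5] = 7,  a[6] = 3.
Since a[6] = a[3] = 3, the sequence is eventually periodic: after a pre-period of length 2 it cycles with period 3.
For i ≥ 3, a[i] depends only on (i - 3) mod 3. (166 - 3) mod 3 = 1, so a[166] = a[4] = 11.

11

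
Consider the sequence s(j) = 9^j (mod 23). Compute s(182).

3

s(1) = 9, s(2) = 12, s(3) = 16, s(4) = 6, s(5) = 8, s(6) = 3, s(7) = 4, s(8) = 13, s(9) = 2, s(10) = 18, s(11) = 1, s(12) = 9.
Since s(12) = s(1) = 9, the sequence is periodic with period 11.
So s(182) = s(1 + ((182-1) mod 11)) = s(6) = 3.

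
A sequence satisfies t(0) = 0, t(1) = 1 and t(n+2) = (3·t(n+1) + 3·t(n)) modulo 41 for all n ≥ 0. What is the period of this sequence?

t(0) = 0; t(1) = 1; t(2) = 3; t(3) = 12; t(4) = 4; t(5) = 7; t(6) = 33; t(7) = 38; t(8) = 8; t(9) = 15; t(10) = 28; t(11) = 6; t(12) = 20; t(13) = 37; t(14) = 7; t(15) = 9; t(16) = 7; t(17) = 7; t(18) = 1; t(19) = 24; t(20) = 34; t(21) = 10; t(22) = 9; t(23) = 16; t(24) = 34; t(25) = 27; t(26) = 19; t(27) = 15; t(28) = 20; t(29) = 23; t(30) = 6; t(31) = 5; t(32) = 33; t(33) = 32; t(34) = 31; t(35) = 25; t(36) = 4; t(37) = 5; t(38) = 27; t(39) = 14; t(40) = 0; t(41) = 1.
The sequence repeats with period 40.

40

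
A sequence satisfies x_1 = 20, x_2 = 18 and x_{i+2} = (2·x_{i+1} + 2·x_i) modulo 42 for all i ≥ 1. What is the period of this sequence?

Listing terms: x_1 = 20,  x_2 = 18,  x_3 = 34,  x_4 = 20,  x_5 = 24,  x_6 = 4,  x_7 = 14,  x_8 = 36,  x_9 = 16,  x_{10} = 20,  x_{11} = 30,  x_{12} = 16,  x_{13} = 8,  x_{14} = 6,  x_{15} = 28,  x_{16} = 26,  x_{17} = 24,  x_{18} = 16,  x_{19} = 38,  x_{20} = 24,  x_{21} = 40,  x_{22} = 2,  x_{23} = 0,  x_{24} = 4,  x_{25} = 8,  x_{26} = 24,  x_{27} = 22,  x_{28} = 8,  x_{29} = 18,  x_{30} = 10,  x_{31} = 14,  x_{32} = 6,  x_{33} = 40,  x_{34} = 8,  x_{35} = 12,  x_{36} = 40,  x_{37} = 20,  x_{38} = 36,  x_{39} = 28,  x_{40} = 2,  x_{41} = 18,  x_{42} = 40,  x_{43} = 32,  x_{44} = 18,  x_{45} = 16,  x_{46} = 26,  x_{47} = 0,  x_{48} = 10,  x_{49} = 20,  x_{50} = 18.
Since (x_{49}, x_{50}) = (x_1, x_2) = (20, 18) (two consecutive terms determine the rest), the sequence is periodic with period 48.

48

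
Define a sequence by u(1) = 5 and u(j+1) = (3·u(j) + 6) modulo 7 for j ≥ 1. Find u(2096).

0

Computing terms: u(1) = 5; u(2) = 0; u(3) = 6; u(4) = 3; u(5) = 1; u(6) = 2; u(7) = 5.
The sequence repeats with period 6.
(2096 - 1) mod 6 = 1, so u(2096) = u(2) = 0.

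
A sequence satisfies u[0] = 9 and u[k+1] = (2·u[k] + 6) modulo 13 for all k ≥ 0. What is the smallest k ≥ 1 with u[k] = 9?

We have u[0] = 9, u[1] = 11, u[2] = 2, u[3] = 10, u[4] = 0, u[5] = 6, u[6] = 5, u[7] = 3, u[8] = 12, u[9] = 4, u[10] = 1, u[11] = 8, u[12] = 9.
The sequence repeats with period 12.
The value 9 next appears (with k ≥ 1) at u[12].

12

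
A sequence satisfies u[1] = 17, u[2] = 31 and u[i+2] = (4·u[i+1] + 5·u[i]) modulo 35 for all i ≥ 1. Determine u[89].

4

Listing terms: u[1] = 17,  u[2] = 31,  u[3] = 34,  u[4] = 11,  u[5] = 4,  u[6] = 1,  u[7] = 24,  u[8] = 31,  u[9] = 34.
Since (u[8], u[9]) = (u[2], u[3]) = (31, 34) (two consecutive terms determine the rest), the sequence is eventually periodic: after a pre-period of length 1 it cycles with period 6.
For i ≥ 2, u[i] depends only on (i - 2) mod 6. (89 - 2) mod 6 = 3, so u[89] = u[5] = 4.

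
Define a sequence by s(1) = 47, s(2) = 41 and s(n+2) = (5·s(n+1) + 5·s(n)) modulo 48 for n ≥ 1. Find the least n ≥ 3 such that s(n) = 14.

s(1) = 47, s(2) = 41, s(3) = 8, s(4) = 5, s(5) = 17, s(6) = 14, s(7) = 11, s(8) = 29, s(9) = 8, s(10) = 41, s(11) = 5, s(12) = 38, s(13) = 23, s(14) = 17, s(15) = 8, s(16) = 29, s(17) = 41, s(18) = 14, s(19) = 35, s(20) = 5, s(21) = 8, s(22) = 17, s(23) = 29, s(24) = 38, s(25) = 47, s(26) = 41.
The sequence repeats with period 24.
The value 14 first appears (with n ≥ 3) at s(6).

6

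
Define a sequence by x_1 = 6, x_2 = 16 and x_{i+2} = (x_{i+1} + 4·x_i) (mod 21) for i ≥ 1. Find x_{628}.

20

Listing terms: x_1 = 6,  x_2 = 16,  x_3 = 19,  x_4 = 20,  x_5 = 12,  x_6 = 8,  x_7 = 14,  x_8 = 4,  x_9 = 18,  x_{10} = 13,  x_{11} = 1,  x_{12} = 11,  x_{13} = 15,  x_{14} = 17,  x_{15} = 14,  x_{16} = 19,  x_{17} = 12,  x_{18} = 4,  x_{19} = 10,  x_{20} = 5,  x_{21} = 3,  x_{22} = 2,  x_{23} = 14,  x_{24} = 1,  x_{25} = 15,  x_{26} = 19,  x_{27} = 16,  x_{28} = 8,  x_{29} = 9,  x_{30} = 20,  x_{31} = 14,  x_{32} = 10,  x_{33} = 3,  x_{34} = 1,  x_{35} = 13,  x_{36} = 17,  x_{37} = 6,  x_{38} = 11,  x_{39} = 14,  x_{40} = 16,  x_{41} = 9,  x_{42} = 10,  x_{43} = 4,  x_{44} = 2,  x_{45} = 18,  x_{46} = 5,  x_{47} = 14,  x_{48} = 13,  x_{49} = 6,  x_{50} = 16.
The sequence repeats with period 48.
So x_{628} = x_{1 + ((628-1) mod 48)} = x_4 = 20.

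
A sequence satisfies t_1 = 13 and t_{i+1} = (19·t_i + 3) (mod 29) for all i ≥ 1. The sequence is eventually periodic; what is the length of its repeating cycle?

28

Computing terms: t_1 = 13, t_2 = 18, t_3 = 26, t_4 = 4, t_5 = 21, t_6 = 25, t_7 = 14, t_8 = 8, t_9 = 10, t_{10} = 19, t_{11} = 16, t_{12} = 17, t_{13} = 7, t_{14} = 20, t_{15} = 6, t_{16} = 1, t_{17} = 22, t_{18} = 15, t_{19} = 27, t_{20} = 23, t_{21} = 5, t_{22} = 11, t_{23} = 9, t_{24} = 0, t_{25} = 3, t_{26} = 2, t_{27} = 12, t_{28} = 28, t_{29} = 13.
Since t_{29} = t_1 = 13, the sequence is periodic with period 28.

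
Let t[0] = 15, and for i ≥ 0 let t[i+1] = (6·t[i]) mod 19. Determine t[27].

We have t[0] = 15; t[1] = 14; t[2] = 8; t[3] = 10; t[4] = 3; t[5] = 18; t[6] = 13; t[7] = 2; t[8] = 12; t[9] = 15.
The sequence repeats with period 9.
(27 - 0) mod 9 = 0, so t[27] = t[0] = 15.

15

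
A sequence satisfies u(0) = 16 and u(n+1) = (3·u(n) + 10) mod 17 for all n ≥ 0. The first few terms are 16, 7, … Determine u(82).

14

u(0) = 16; u(1) = 7; u(2) = 14; u(3) = 1; u(4) = 13; u(5) = 15; u(6) = 4; u(7) = 5; u(8) = 8; u(9) = 0; u(10) = 10; u(11) = 6; u(12) = 11; u(13) = 9; u(14) = 3; u(15) = 2; u(16) = 16.
Since u(16) = u(0) = 16, the sequence is periodic with period 16.
So u(82) = u(0 + ((82-0) mod 16)) = u(2) = 14.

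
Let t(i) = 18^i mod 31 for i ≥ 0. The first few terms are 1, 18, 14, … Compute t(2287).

9

Computing terms: t(0) = 1; t(1) = 18; t(2) = 14; t(3) = 4; t(4) = 10; t(5) = 25; t(6) = 16; t(7) = 9; t(8) = 7; t(9) = 2; t(10) = 5; t(11) = 28; t(12) = 8; t(13) = 20; t(14) = 19; t(15) = 1.
The sequence repeats with period 15.
So t(2287) = t(0 + ((2287-0) mod 15)) = t(7) = 9.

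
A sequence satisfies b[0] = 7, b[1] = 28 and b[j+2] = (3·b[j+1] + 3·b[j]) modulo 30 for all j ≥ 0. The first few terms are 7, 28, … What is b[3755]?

Listing terms: b[0] = 7,  b[1] = 28,  b[2] = 15,  b[3] = 9,  b[4] = 12,  b[5] = 3,  b[6] = 15,  b[7] = 24,  b[8] = 27,  b[9] = 3,  b[10] = 0,  b[11] = 9,  b[12] = 27,  b[13] = 18,  b[14] = 15,  b[15] = 9.
Since (b[14], b[15]) = (b[2], b[3]) = (15, 9) (two consecutive terms determine the rest), the sequence is eventually periodic: after a pre-period of length 2 it cycles with period 12.
For j ≥ 2, b[j] depends only on (j - 2) mod 12. (3755 - 2) mod 12 = 9, so b[3755] = b[11] = 9.

9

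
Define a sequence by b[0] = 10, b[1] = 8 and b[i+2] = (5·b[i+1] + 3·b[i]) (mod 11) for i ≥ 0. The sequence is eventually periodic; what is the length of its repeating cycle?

b[0] = 10; b[1] = 8; b[2] = 4; b[3] = 0; b[4] = 1; b[5] = 5; b[6] = 6; b[7] = 1; b[8] = 1; b[9] = 8; b[10] = 10; b[11] = 8.
Since (b[10], b[11]) = (b[0], b[1]) = (10, 8) (two consecutive terms determine the rest), the sequence is periodic with period 10.

10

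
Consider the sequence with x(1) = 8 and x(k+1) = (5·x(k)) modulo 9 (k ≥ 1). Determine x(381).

2

Computing terms: x(1) = 8, x(2) = 4, x(3) = 2, x(4) = 1, x(5) = 5, x(6) = 7, x(7) = 8.
The sequence repeats with period 6.
So x(381) = x(1 + ((381-1) mod 6)) = x(3) = 2.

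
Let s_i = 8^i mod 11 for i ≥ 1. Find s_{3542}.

9

s_1 = 8, s_2 = 9, s_3 = 6, s_4 = 4, s_5 = 10, s_6 = 3, s_7 = 2, s_8 = 5, s_9 = 7, s_{10} = 1, s_{11} = 8.
Since s_{11} = s_1 = 8, the sequence is periodic with period 10.
So s_{3542} = s_{1 + ((3542-1) mod 10)} = s_2 = 9.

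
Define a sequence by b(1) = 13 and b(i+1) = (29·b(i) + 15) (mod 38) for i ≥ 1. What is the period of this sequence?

18

Listing terms: b(1) = 13; b(2) = 12; b(3) = 21; b(4) = 16; b(5) = 23; b(6) = 36; b(7) = 33; b(8) = 22; b(9) = 7; b(10) = 28; b(11) = 29; b(12) = 20; b(13) = 25; b(14) = 18; b(15) = 5; b(16) = 8; b(17) = 19; b(18) = 34; b(19) = 13.
The sequence repeats with period 18.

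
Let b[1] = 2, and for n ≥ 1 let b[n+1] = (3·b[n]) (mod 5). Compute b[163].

Listing terms: b[1] = 2; b[2] = 1; b[3] = 3; b[4] = 4; b[5] = 2.
The sequence repeats with period 4.
So b[163] = b[1 + ((163-1) mod 4)] = b[3] = 3.

3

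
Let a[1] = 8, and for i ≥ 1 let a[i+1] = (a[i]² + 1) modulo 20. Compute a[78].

1

a[1] = 8,  a[2] = 5,  a[3] = 6,  a[4] = 17,  a[5] = 10,  a[6] = 1,  a[7] = 2,  a[8] = 5.
Since a[8] = a[2] = 5, the sequence is eventually periodic: after a pre-period of length 1 it cycles with period 6.
For i ≥ 2, a[i] depends only on (i - 2) mod 6. (78 - 2) mod 6 = 4, so a[78] = a[6] = 1.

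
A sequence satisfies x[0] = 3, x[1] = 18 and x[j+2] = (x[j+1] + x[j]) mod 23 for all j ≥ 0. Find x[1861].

x[0] = 3, x[1] = 18, x[2] = 21, x[3] = 16, x[4] = 14, x[5] = 7, x[6] = 21, x[7] = 5, x[8] = 3, x[9] = 8, x[10] = 11, x[11] = 19, x[12] = 7, x[13] = 3, x[14] = 10, x[15] = 13, x[16] = 0, x[17] = 13, x[18] = 13, x[19] = 3, x[20] = 16, x[21] = 19, x[22] = 12, x[23] = 8, x[24] = 20, x[25] = 5, x[26] = 2, x[27] = 7, x[28] = 9, x[29] = 16, x[30] = 2, x[31] = 18, x[32] = 20, x[33] = 15, x[34] = 12, x[35] = 4, x[36] = 16, x[37] = 20, x[38] = 13, x[39] = 10, x[40] = 0, x[41] = 10, x[42] = 10, x[43] = 20, x[44] = 7, x[45] = 4, x[46] = 11, x[47] = 15, x[48] = 3, x[49] = 18.
Since (x[48], x[49]) = (x[0], x[1]) = (3, 18) (two consecutive terms determine the rest), the sequence is periodic with period 48.
(1861 - 0) mod 48 = 37, so x[1861] = x[37] = 20.

20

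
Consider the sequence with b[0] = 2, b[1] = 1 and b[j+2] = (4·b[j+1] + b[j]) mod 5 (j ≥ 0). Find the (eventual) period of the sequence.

20

Listing terms: b[0] = 2,  b[1] = 1,  b[2] = 1,  b[3] = 0,  b[4] = 1,  b[5] = 4,  b[6] = 2,  b[7] = 2,  b[8] = 0,  b[9] = 2,  b[10] = 3,  b[11] = 4,  b[12] = 4,  b[13] = 0,  b[14] = 4,  b[15] = 1,  b[16] = 3,  b[17] = 3,  b[18] = 0,  b[19] = 3,  b[20] = 2,  b[21] = 1.
The sequence repeats with period 20.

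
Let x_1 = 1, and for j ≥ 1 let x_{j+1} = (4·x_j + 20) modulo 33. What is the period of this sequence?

15

x_1 = 1,  x_2 = 24,  x_3 = 17,  x_4 = 22,  x_5 = 9,  x_6 = 23,  x_7 = 13,  x_8 = 6,  x_9 = 11,  x_{10} = 31,  x_{11} = 12,  x_{12} = 2,  x_{13} = 28,  x_{14} = 0,  x_{15} = 20,  x_{16} = 1.
Since x_{16} = x_1 = 1, the sequence is periodic with period 15.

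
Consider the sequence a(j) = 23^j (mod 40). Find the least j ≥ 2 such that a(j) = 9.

2

We have a(1) = 23, a(2) = 9, a(3) = 7, a(4) = 1, a(5) = 23.
Since a(5) = a(1) = 23, the sequence is periodic with period 4.
The value 9 first appears (with j ≥ 2) at a(2).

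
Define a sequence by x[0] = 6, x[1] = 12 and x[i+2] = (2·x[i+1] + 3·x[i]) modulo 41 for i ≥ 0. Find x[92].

38

x[0] = 6, x[1] = 12, x[2] = 1, x[3] = 38, x[4] = 38, x[5] = 26, x[6] = 2, x[7] = 0, x[8] = 6, x[9] = 12.
Since (x[8], x[9]) = (x[0], x[1]) = (6, 12) (two consecutive terms determine the rest), the sequence is periodic with period 8.
(92 - 0) mod 8 = 4, so x[92] = x[4] = 38.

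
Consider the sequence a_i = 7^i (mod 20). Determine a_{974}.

9

a_0 = 1; a_1 = 7; a_2 = 9; a_3 = 3; a_4 = 1.
Since a_4 = a_0 = 1, the sequence is periodic with period 4.
So a_{974} = a_{0 + ((974-0) mod 4)} = a_2 = 9.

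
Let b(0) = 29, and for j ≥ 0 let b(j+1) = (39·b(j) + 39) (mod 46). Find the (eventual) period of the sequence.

Computing terms: b(0) = 29; b(1) = 20; b(2) = 37; b(3) = 10; b(4) = 15; b(5) = 26; b(6) = 41; b(7) = 28; b(8) = 27; b(9) = 34; b(10) = 31; b(11) = 6; b(12) = 43; b(13) = 14; b(14) = 33; b(15) = 38; b(16) = 3; b(17) = 18; b(18) = 5; b(19) = 4; b(20) = 11; b(21) = 8; b(22) = 29.
The sequence repeats with period 22.

22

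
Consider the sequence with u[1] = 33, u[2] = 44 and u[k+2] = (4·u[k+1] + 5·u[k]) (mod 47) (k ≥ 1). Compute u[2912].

46

Listing terms: u[1] = 33; u[2] = 44; u[3] = 12; u[4] = 33; u[5] = 4; u[6] = 40; u[7] = 39; u[8] = 27; u[9] = 21; u[10] = 31; u[11] = 41; u[12] = 37; u[13] = 24; u[14] = 46; u[15] = 22; u[16] = 36; u[17] = 19; u[18] = 21; u[19] = 38; u[20] = 22; u[21] = 43; u[22] = 0; u[23] = 27; u[24] = 14; u[25] = 3; u[26] = 35; u[27] = 14; u[28] = 43; u[29] = 7; u[30] = 8; u[31] = 20; u[32] = 26; u[33] = 16; u[34] = 6; u[35] = 10; u[36] = 23; u[37] = 1; u[38] = 25; u[39] = 11; u[40] = 28; u[41] = 26; u[42] = 9; u[43] = 25; u[44] = 4; u[45] = 0; u[46] = 20; u[47] = 33; u[48] = 44.
Since (u[47], u[48]) = (u[1], u[2]) = (33, 44) (two consecutive terms determine the rest), the sequence is periodic with period 46.
(2912 - 1) mod 46 = 13, so u[2912] = u[14] = 46.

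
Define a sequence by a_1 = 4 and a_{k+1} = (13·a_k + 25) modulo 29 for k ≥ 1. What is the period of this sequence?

Listing terms: a_1 = 4, a_2 = 19, a_3 = 11, a_4 = 23, a_5 = 5, a_6 = 3, a_7 = 6, a_8 = 16, a_9 = 1, a_{10} = 9, a_{11} = 26, a_{12} = 15, a_{13} = 17, a_{14} = 14, a_{15} = 4.
The sequence repeats with period 14.

14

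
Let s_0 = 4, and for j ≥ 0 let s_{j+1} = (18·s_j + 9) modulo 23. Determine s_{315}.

5

s_0 = 4,  s_1 = 12,  s_2 = 18,  s_3 = 11,  s_4 = 0,  s_5 = 9,  s_6 = 10,  s_7 = 5,  s_8 = 7,  s_9 = 20,  s_{10} = 1,  s_{11} = 4.
Since s_{11} = s_0 = 4, the sequence is periodic with period 11.
(315 - 0) mod 11 = 7, so s_{315} = s_7 = 5.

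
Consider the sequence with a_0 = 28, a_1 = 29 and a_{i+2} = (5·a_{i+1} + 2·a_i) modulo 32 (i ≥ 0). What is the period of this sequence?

8

Listing terms: a_0 = 28; a_1 = 29; a_2 = 9; a_3 = 7; a_4 = 21; a_5 = 23; a_6 = 29; a_7 = 31; a_8 = 21; a_9 = 7; a_{10} = 13; a_{11} = 15; a_{12} = 5; a_{13} = 23; a_{14} = 29.
Since (a_{13}, a_{14}) = (a_5, a_6) = (23, 29) (two consecutive terms determine the rest), the sequence is eventually periodic: after a pre-period of length 5 it cycles with period 8.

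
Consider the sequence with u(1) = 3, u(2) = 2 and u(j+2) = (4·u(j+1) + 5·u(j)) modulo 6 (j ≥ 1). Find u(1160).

2

Computing terms: u(1) = 3, u(2) = 2, u(3) = 5, u(4) = 0, u(5) = 1, u(6) = 4, u(7) = 3, u(8) = 2.
The sequence repeats with period 6.
So u(1160) = u(1 + ((1160-1) mod 6)) = u(2) = 2.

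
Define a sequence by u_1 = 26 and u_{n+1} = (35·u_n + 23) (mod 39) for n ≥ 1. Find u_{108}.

9

u_1 = 26, u_2 = 36, u_3 = 35, u_4 = 0, u_5 = 23, u_6 = 9, u_7 = 26.
Since u_7 = u_1 = 26, the sequence is periodic with period 6.
So u_{108} = u_{1 + ((108-1) mod 6)} = u_6 = 9.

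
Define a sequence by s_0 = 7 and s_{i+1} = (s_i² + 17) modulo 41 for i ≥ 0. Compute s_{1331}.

Listing terms: s_0 = 7, s_1 = 25, s_2 = 27, s_3 = 8, s_4 = 40, s_5 = 18, s_6 = 13, s_7 = 22, s_8 = 9, s_9 = 16, s_{10} = 27.
Since s_{10} = s_2 = 27, the sequence is eventually periodic: after a pre-period of length 2 it cycles with period 8.
For i ≥ 2, s_i depends only on (i - 2) mod 8. (1331 - 2) mod 8 = 1, so s_{1331} = s_3 = 8.

8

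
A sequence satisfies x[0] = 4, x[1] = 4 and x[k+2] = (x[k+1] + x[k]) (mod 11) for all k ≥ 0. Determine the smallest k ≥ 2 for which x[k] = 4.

We have x[0] = 4, x[1] = 4, x[2] = 8, x[3] = 1, x[4] = 9, x[5] = 10, x[6] = 8, x[7] = 7, x[8] = 4, x[9] = 0, x[10] = 4, x[11] = 4.
Since (x[10], x[11]) = (x[0], x[1]) = (4, 4) (two consecutive terms determine the rest), the sequence is periodic with period 10.
The value 4 first appears (with k ≥ 2) at x[8].

8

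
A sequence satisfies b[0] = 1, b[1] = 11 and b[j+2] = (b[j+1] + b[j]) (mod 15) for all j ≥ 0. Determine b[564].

5

We have b[0] = 1; b[1] = 11; b[2] = 12; b[3] = 8; b[4] = 5; b[5] = 13; b[6] = 3; b[7] = 1; b[8] = 4; b[9] = 5; b[10] = 9; b[11] = 14; b[12] = 8; b[13] = 7; b[14] = 0; b[15] = 7; b[16] = 7; b[17] = 14; b[18] = 6; b[19] = 5; b[20] = 11; b[21] = 1; b[22] = 12; b[23] = 13; b[24] = 10; b[25] = 8; b[26] = 3; b[27] = 11; b[28] = 14; b[29] = 10; b[30] = 9; b[31] = 4; b[32] = 13; b[33] = 2; b[34] = 0; b[35] = 2; b[36] = 2; b[37] = 4; b[38] = 6; b[39] = 10; b[40] = 1; b[41] = 11.
The sequence repeats with period 40.
(564 - 0) mod 40 = 4, so b[564] = b[4] = 5.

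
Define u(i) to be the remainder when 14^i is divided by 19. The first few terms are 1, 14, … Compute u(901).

14

We have u(0) = 1,  u(1) = 14,  u(2) = 6,  u(3) = 8,  u(4) = 17,  u(5) = 10,  u(6) = 7,  u(7) = 3,  u(8) = 4,  u(9) = 18,  u(10) = 5,  u(11) = 13,  u(12) = 11,  u(13) = 2,  u(14) = 9,  u(15) = 12,  u(16) = 16,  u(17) = 15,  u(18) = 1.
The sequence repeats with period 18.
(901 - 0) mod 18 = 1, so u(901) = u(1) = 14.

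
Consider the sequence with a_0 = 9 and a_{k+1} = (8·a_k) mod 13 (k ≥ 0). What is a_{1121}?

Listing terms: a_0 = 9, a_1 = 7, a_2 = 4, a_3 = 6, a_4 = 9.
The sequence repeats with period 4.
So a_{1121} = a_{0 + ((1121-0) mod 4)} = a_1 = 7.

7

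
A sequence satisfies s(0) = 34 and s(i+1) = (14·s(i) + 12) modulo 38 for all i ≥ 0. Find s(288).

Listing terms: s(0) = 34,  s(1) = 32,  s(2) = 4,  s(3) = 30,  s(4) = 14,  s(5) = 18,  s(6) = 36,  s(7) = 22,  s(8) = 16,  s(9) = 8,  s(10) = 10,  s(11) = 0,  s(12) = 12,  s(13) = 28,  s(14) = 24,  s(15) = 6,  s(16) = 20,  s(17) = 26,  s(18) = 34.
The sequence repeats with period 18.
(288 - 0) mod 18 = 0, so s(288) = s(0) = 34.

34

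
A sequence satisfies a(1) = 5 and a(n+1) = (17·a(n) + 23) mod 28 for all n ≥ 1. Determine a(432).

Computing terms: a(1) = 5; a(2) = 24; a(3) = 11; a(4) = 14; a(5) = 9; a(6) = 8; a(7) = 19; a(8) = 10; a(9) = 25; a(10) = 0; a(11) = 23; a(12) = 22; a(13) = 5.
The sequence repeats with period 12.
So a(432) = a(1 + ((432-1) mod 12)) = a(12) = 22.

22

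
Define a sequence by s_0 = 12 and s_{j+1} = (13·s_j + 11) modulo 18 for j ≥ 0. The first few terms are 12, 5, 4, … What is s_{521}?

Computing terms: s_0 = 12; s_1 = 5; s_2 = 4; s_3 = 9; s_4 = 2; s_5 = 1; s_6 = 6; s_7 = 17; s_8 = 16; s_9 = 3; s_{10} = 14; s_{11} = 13; s_{12} = 0; s_{13} = 11; s_{14} = 10; s_{15} = 15; s_{16} = 8; s_{17} = 7; s_{18} = 12.
Since s_{18} = s_0 = 12, the sequence is periodic with period 18.
So s_{521} = s_{0 + ((521-0) mod 18)} = s_{17} = 7.

7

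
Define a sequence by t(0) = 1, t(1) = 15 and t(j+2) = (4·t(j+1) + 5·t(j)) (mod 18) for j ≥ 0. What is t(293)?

1

t(0) = 1,  t(1) = 15,  t(2) = 11,  t(3) = 11,  t(4) = 9,  t(5) = 1,  t(6) = 13,  t(7) = 3,  t(8) = 5,  t(9) = 17,  t(10) = 3,  t(11) = 7,  t(12) = 7,  t(13) = 9,  t(14) = 17,  t(15) = 5,  t(16) = 15,  t(17) = 13,  t(18) = 1,  t(19) = 15.
Since (t(18), t(19)) = (t(0), t(1)) = (1, 15) (two consecutive terms determine the rest), the sequence is periodic with period 18.
(293 - 0) mod 18 = 5, so t(293) = t(5) = 1.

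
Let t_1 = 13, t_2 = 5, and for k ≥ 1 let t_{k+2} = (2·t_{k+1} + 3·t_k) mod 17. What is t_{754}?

We have t_1 = 13, t_2 = 5, t_3 = 15, t_4 = 11, t_5 = 16, t_6 = 14, t_7 = 8, t_8 = 7, t_9 = 4, t_{10} = 12, t_{11} = 2, t_{12} = 6, t_{13} = 1, t_{14} = 3, t_{15} = 9, t_{16} = 10, t_{17} = 13, t_{18} = 5.
The sequence repeats with period 16.
(754 - 1) mod 16 = 1, so t_{754} = t_2 = 5.

5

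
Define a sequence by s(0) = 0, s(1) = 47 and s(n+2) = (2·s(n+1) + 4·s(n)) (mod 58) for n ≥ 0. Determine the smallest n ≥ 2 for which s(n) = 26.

We have s(0) = 0; s(1) = 47; s(2) = 36; s(3) = 28; s(4) = 26; s(5) = 48; s(6) = 26; s(7) = 12; s(8) = 12; s(9) = 14; s(10) = 18; s(11) = 34; s(12) = 24; s(13) = 10; s(14) = 0; s(15) = 40; s(16) = 22; s(17) = 30; s(18) = 32; s(19) = 10; s(20) = 32; s(21) = 46; s(22) = 46; s(23) = 44; s(24) = 40; s(25) = 24; s(26) = 34; s(27) = 48; s(28) = 0; s(29) = 18; s(30) = 36; s(31) = 28.
Since (s(30), s(31)) = (s(2), s(3)) = (36, 28) (two consecutive terms determine the rest), the sequence is eventually periodic: after a pre-period of length 2 it cycles with period 28.
The value 26 first appears (with n ≥ 2) at s(4).

4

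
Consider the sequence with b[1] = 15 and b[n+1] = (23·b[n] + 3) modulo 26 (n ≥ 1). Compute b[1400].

Listing terms: b[1] = 15; b[2] = 10; b[3] = 25; b[4] = 6; b[5] = 11; b[6] = 22; b[7] = 15.
Since b[7] = b[1] = 15, the sequence is periodic with period 6.
So b[1400] = b[1 + ((1400-1) mod 6)] = b[2] = 10.

10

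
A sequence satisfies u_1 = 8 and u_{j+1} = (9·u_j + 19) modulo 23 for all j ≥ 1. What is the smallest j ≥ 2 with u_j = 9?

We have u_1 = 8, u_2 = 22, u_3 = 10, u_4 = 17, u_5 = 11, u_6 = 3, u_7 = 0, u_8 = 19, u_9 = 6, u_{10} = 4, u_{11} = 9, u_{12} = 8.
The sequence repeats with period 11.
The value 9 first appears (with j ≥ 2) at u_{11}.

11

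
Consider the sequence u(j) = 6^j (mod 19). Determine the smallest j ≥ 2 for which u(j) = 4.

Computing terms: u(1) = 6, u(2) = 17, u(3) = 7, u(4) = 4, u(5) = 5, u(6) = 11, u(7) = 9, u(8) = 16, u(9) = 1, u(10) = 6.
Since u(10) = u(1) = 6, the sequence is periodic with period 9.
The value 4 first appears (with j ≥ 2) at u(4).

4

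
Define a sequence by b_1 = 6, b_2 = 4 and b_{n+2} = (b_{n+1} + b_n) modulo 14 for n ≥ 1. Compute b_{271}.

Computing terms: b_1 = 6; b_2 = 4; b_3 = 10; b_4 = 0; b_5 = 10; b_6 = 10; b_7 = 6; b_8 = 2; b_9 = 8; b_{10} = 10; b_{11} = 4; b_{12} = 0; b_{13} = 4; b_{14} = 4; b_{15} = 8; b_{16} = 12; b_{17} = 6; b_{18} = 4.
Since (b_{17}, b_{18}) = (b_1, b_2) = (6, 4) (two consecutive terms determine the rest), the sequence is periodic with period 16.
So b_{271} = b_{1 + ((271-1) mod 16)} = b_{15} = 8.

8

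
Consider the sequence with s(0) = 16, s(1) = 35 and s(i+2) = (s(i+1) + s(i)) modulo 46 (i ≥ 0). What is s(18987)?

Listing terms: s(0) = 16; s(1) = 35; s(2) = 5; s(3) = 40; s(4) = 45; s(5) = 39; s(6) = 38; s(7) = 31; s(8) = 23; s(9) = 8; s(10) = 31; s(11) = 39; s(12) = 24; s(13) = 17; s(14) = 41; s(15) = 12; s(16) = 7; s(17) = 19; s(18) = 26; s(19) = 45; s(20) = 25; s(21) = 24; s(22) = 3; s(23) = 27; s(24) = 30; s(25) = 11; s(26) = 41; s(27) = 6; s(28) = 1; s(29) = 7; s(30) = 8; s(31) = 15; s(32) = 23; s(33) = 38; s(34) = 15; s(35) = 7; s(36) = 22; s(37) = 29; s(38) = 5; s(39) = 34; s(40) = 39; s(41) = 27; s(42) = 20; s(43) = 1; s(44) = 21; s(45) = 22; s(46) = 43; s(47) = 19; s(48) = 16; s(49) = 35.
Since (s(48), s(49)) = (s(0), s(1)) = (16, 35) (two consecutive terms determine the rest), the sequence is periodic with period 48.
(18987 - 0) mod 48 = 27, so s(18987) = s(27) = 6.

6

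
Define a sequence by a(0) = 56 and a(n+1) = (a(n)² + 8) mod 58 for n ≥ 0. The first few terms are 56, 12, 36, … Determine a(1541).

a(0) = 56,  a(1) = 12,  a(2) = 36,  a(3) = 28,  a(4) = 38,  a(5) = 2,  a(6) = 12.
Since a(6) = a(1) = 12, the sequence is eventually periodic: after a pre-period of length 1 it cycles with period 5.
For n ≥ 1, a(n) depends only on (n - 1) mod 5. (1541 - 1) mod 5 = 0, so a(1541) = a(1) = 12.

12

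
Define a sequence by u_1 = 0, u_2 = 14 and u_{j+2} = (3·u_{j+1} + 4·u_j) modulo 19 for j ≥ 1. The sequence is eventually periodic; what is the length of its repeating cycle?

18

u_1 = 0; u_2 = 14; u_3 = 4; u_4 = 11; u_5 = 11; u_6 = 1; u_7 = 9; u_8 = 12; u_9 = 15; u_{10} = 17; u_{11} = 16; u_{12} = 2; u_{13} = 13; u_{14} = 9; u_{15} = 3; u_{16} = 7; u_{17} = 14; u_{18} = 13; u_{19} = 0; u_{20} = 14.
The sequence repeats with period 18.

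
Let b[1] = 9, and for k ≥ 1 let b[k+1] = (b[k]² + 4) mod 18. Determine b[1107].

Computing terms: b[1] = 9, b[2] = 13, b[3] = 11, b[4] = 17, b[5] = 5, b[6] = 11.
Since b[6] = b[3] = 11, the sequence is eventually periodic: after a pre-period of length 2 it cycles with period 3.
For k ≥ 3, b[k] depends only on (k - 3) mod 3. (1107 - 3) mod 3 = 0, so b[1107] = b[3] = 11.

11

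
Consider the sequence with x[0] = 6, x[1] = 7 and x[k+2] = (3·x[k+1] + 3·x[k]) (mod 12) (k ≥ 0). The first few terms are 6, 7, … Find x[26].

We have x[0] = 6; x[1] = 7; x[2] = 3; x[3] = 6; x[4] = 3; x[5] = 3; x[6] = 6.
Since (x[5], x[6]) = (x[2], x[3]) = (3, 6) (two consecutive terms determine the rest), the sequence is eventually periodic: after a pre-period of length 2 it cycles with period 3.
For k ≥ 2, x[k] depends only on (k - 2) mod 3. (26 - 2) mod 3 = 0, so x[26] = x[2] = 3.

3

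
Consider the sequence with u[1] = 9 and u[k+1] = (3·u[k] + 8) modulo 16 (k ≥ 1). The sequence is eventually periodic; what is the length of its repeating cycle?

u[1] = 9; u[2] = 3; u[3] = 1; u[4] = 11; u[5] = 9.
The sequence repeats with period 4.

4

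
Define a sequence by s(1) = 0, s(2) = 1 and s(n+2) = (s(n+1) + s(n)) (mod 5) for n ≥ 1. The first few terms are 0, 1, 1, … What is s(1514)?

Computing terms: s(1) = 0; s(2) = 1; s(3) = 1; s(4) = 2; s(5) = 3; s(6) = 0; s(7) = 3; s(8) = 3; s(9) = 1; s(10) = 4; s(11) = 0; s(12) = 4; s(13) = 4; s(14) = 3; s(15) = 2; s(16) = 0; s(17) = 2; s(18) = 2; s(19) = 4; s(20) = 1; s(21) = 0; s(22) = 1.
Since (s(21), s(22)) = (s(1), s(2)) = (0, 1) (two consecutive terms determine the rest), the sequence is periodic with period 20.
(1514 - 1) mod 20 = 13, so s(1514) = s(14) = 3.

3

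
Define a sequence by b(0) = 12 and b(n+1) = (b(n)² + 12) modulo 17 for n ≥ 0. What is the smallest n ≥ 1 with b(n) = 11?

We have b(0) = 12, b(1) = 3, b(2) = 4, b(3) = 11, b(4) = 14, b(5) = 4.
Since b(5) = b(2) = 4, the sequence is eventually periodic: after a pre-period of length 2 it cycles with period 3.
The value 11 first appears (with n ≥ 1) at b(3).

3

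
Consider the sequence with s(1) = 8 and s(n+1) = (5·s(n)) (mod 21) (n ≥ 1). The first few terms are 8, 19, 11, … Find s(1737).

s(1) = 8; s(2) = 19; s(3) = 11; s(4) = 13; s(5) = 2; s(6) = 10; s(7) = 8.
Since s(7) = s(1) = 8, the sequence is periodic with period 6.
(1737 - 1) mod 6 = 2, so s(1737) = s(3) = 11.

11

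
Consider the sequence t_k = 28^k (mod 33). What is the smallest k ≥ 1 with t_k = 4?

t_0 = 1,  t_1 = 28,  t_2 = 25,  t_3 = 7,  t_4 = 31,  t_5 = 10,  t_6 = 16,  t_7 = 19,  t_8 = 4,  t_9 = 13,  t_{10} = 1.
Since t_{10} = t_0 = 1, the sequence is periodic with period 10.
The value 4 first appears (with k ≥ 1) at t_8.

8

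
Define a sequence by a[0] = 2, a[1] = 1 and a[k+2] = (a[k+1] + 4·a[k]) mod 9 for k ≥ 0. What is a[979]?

Computing terms: a[0] = 2, a[1] = 1, a[2] = 0, a[3] = 4, a[4] = 4, a[5] = 2, a[6] = 0, a[7] = 8, a[8] = 8, a[9] = 4, a[10] = 0, a[11] = 7, a[12] = 7, a[13] = 8, a[14] = 0, a[15] = 5, a[16] = 5, a[17] = 7, a[18] = 0, a[19] = 1, a[20] = 1, a[21] = 5, a[22] = 0, a[23] = 2, a[24] = 2, a[25] = 1.
The sequence repeats with period 24.
(979 - 0) mod 24 = 19, so a[979] = a[19] = 1.

1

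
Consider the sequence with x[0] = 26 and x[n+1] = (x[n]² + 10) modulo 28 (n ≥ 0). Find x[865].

Computing terms: x[0] = 26; x[1] = 14; x[2] = 10; x[3] = 26.
The sequence repeats with period 3.
(865 - 0) mod 3 = 1, so x[865] = x[1] = 14.

14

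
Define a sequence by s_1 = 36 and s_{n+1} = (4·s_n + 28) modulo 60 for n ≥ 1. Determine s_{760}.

s_1 = 36; s_2 = 52; s_3 = 56; s_4 = 12; s_5 = 16; s_6 = 32; s_7 = 36.
Since s_7 = s_1 = 36, the sequence is periodic with period 6.
(760 - 1) mod 6 = 3, so s_{760} = s_4 = 12.

12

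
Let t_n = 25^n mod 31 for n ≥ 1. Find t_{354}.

Computing terms: t_1 = 25; t_2 = 5; t_3 = 1; t_4 = 25.
Since t_4 = t_1 = 25, the sequence is periodic with period 3.
So t_{354} = t_{1 + ((354-1) mod 3)} = t_3 = 1.

1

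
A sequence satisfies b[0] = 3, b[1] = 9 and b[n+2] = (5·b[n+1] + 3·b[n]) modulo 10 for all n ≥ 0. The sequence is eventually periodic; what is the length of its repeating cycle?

Computing terms: b[0] = 3,  b[1] = 9,  b[2] = 4,  b[3] = 7,  b[4] = 7,  b[5] = 6,  b[6] = 1,  b[7] = 3,  b[8] = 8,  b[9] = 9,  b[10] = 9,  b[11] = 2,  b[12] = 7,  b[13] = 1,  b[14] = 6,  b[15] = 3,  b[16] = 3,  b[17] = 4,  b[18] = 9,  b[19] = 7,  b[20] = 2,  b[21] = 1,  b[22] = 1,  b[23] = 8,  b[24] = 3,  b[25] = 9.
Since (b[24], b[25]) = (b[0], b[1]) = (3, 9) (two consecutive terms determine the rest), the sequence is periodic with period 24.

24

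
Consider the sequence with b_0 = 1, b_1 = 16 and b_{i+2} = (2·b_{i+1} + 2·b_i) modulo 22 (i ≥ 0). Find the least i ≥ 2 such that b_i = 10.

5

Listing terms: b_0 = 1; b_1 = 16; b_2 = 12; b_3 = 12; b_4 = 4; b_5 = 10; b_6 = 6; b_7 = 10; b_8 = 10; b_9 = 18; b_{10} = 12; b_{11} = 16; b_{12} = 12.
Since (b_{11}, b_{12}) = (b_1, b_2) = (16, 12) (two consecutive terms determine the rest), the sequence is eventually periodic: after a pre-period of length 1 it cycles with period 10.
The value 10 first appears (with i ≥ 2) at b_5.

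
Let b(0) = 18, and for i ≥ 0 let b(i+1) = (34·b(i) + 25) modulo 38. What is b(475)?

Computing terms: b(0) = 18; b(1) = 29; b(2) = 23; b(3) = 9; b(4) = 27; b(5) = 31; b(6) = 15; b(7) = 3; b(8) = 13; b(9) = 11; b(10) = 19; b(11) = 25; b(12) = 1; b(13) = 21; b(14) = 17; b(15) = 33; b(16) = 7; b(17) = 35; b(18) = 37; b(19) = 29.
Since b(19) = b(1) = 29, the sequence is eventually periodic: after a pre-period of length 1 it cycles with period 18.
For i ≥ 1, b(i) depends only on (i - 1) mod 18. (475 - 1) mod 18 = 6, so b(475) = b(7) = 3.

3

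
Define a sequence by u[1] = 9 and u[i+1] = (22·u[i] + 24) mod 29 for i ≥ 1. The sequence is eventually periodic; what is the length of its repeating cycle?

14

Computing terms: u[1] = 9; u[2] = 19; u[3] = 7; u[4] = 4; u[5] = 25; u[6] = 23; u[7] = 8; u[8] = 26; u[9] = 16; u[10] = 28; u[11] = 2; u[12] = 10; u[13] = 12; u[14] = 27; u[15] = 9.
Since u[15] = u[1] = 9, the sequence is periodic with period 14.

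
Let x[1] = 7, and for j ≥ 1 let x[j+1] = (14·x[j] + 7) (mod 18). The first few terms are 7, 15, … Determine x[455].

x[1] = 7,  x[2] = 15,  x[3] = 1,  x[4] = 3,  x[5] = 13,  x[6] = 9,  x[7] = 7.
The sequence repeats with period 6.
(455 - 1) mod 6 = 4, so x[455] = x[5] = 13.

13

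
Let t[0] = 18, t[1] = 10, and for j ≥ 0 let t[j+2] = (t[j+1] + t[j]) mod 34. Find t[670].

2

Listing terms: t[0] = 18,  t[1] = 10,  t[2] = 28,  t[3] = 4,  t[4] = 32,  t[5] = 2,  t[6] = 0,  t[7] = 2,  t[8] = 2,  t[9] = 4,  t[10] = 6,  t[11] = 10,  t[12] = 16,  t[13] = 26,  t[14] = 8,  t[15] = 0,  t[16] = 8,  t[17] = 8,  t[18] = 16,  t[19] = 24,  t[20] = 6,  t[21] = 30,  t[22] = 2,  t[23] = 32,  t[24] = 0,  t[25] = 32,  t[26] = 32,  t[27] = 30,  t[28] = 28,  t[29] = 24,  t[30] = 18,  t[31] = 8,  t[32] = 26,  t[33] = 0,  t[34] = 26,  t[35] = 26,  t[36] = 18,  t[37] = 10.
Since (t[36], t[37]) = (t[0], t[1]) = (18, 10) (two consecutive terms determine the rest), the sequence is periodic with period 36.
So t[670] = t[0 + ((670-0) mod 36)] = t[22] = 2.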